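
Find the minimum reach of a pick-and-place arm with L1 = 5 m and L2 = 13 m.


Given: L1 = 5 m, L2 = 13 m
For a 2-link planar arm, min reach = |L1 - L2| (second link folded back)
Min reach = |5 - 13|
Min reach = 8 m

8 m


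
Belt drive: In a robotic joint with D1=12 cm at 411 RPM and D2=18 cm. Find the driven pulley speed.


Given: D1 = 12 cm, w1 = 411 RPM, D2 = 18 cm
Using D1*w1 = D2*w2
w2 = D1*w1 / D2
w2 = 12*411 / 18
w2 = 4932 / 18
w2 = 274 RPM

274 RPM


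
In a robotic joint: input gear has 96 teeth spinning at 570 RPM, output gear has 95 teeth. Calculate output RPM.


Given: N1 = 96 teeth, w1 = 570 RPM, N2 = 95 teeth
Using N1*w1 = N2*w2
w2 = N1*w1 / N2
w2 = 96*570 / 95
w2 = 54720 / 95
w2 = 576 RPM

576 RPM


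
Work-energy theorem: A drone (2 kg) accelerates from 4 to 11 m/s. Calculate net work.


Given: m = 2 kg, v0 = 4 m/s, v = 11 m/s
Using W = (1/2)*m*(v^2 - v0^2)
v^2 = 11^2 = 121
v0^2 = 4^2 = 16
v^2 - v0^2 = 121 - 16 = 105
W = (1/2)*2*105 = 105 J

105 J


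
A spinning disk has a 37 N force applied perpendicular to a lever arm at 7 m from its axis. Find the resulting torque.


Given: F = 37 N, r = 7 m, angle = 90 deg (perpendicular)
Using tau = F * r * sin(90)
sin(90) = 1
tau = 37 * 7 * 1
tau = 259 Nm

259 Nm


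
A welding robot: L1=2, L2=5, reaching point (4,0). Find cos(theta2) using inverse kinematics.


Given: L1 = 2, L2 = 5, target (x, y) = (4, 0)
Using cos(theta2) = (x^2 + y^2 - L1^2 - L2^2) / (2*L1*L2)
x^2 + y^2 = 4^2 + 0 = 16
L1^2 + L2^2 = 4 + 25 = 29
Numerator = 16 - 29 = -13
Denominator = 2*2*5 = 20
cos(theta2) = -13/20 = -13/20

-13/20


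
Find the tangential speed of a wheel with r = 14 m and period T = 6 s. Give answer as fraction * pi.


Given: radius r = 14 m, period T = 6 s
Using v = 2*pi*r / T
v = 2*pi*14 / 6
v = 28*pi / 6
v = 14/3*pi m/s

14/3*pi m/s


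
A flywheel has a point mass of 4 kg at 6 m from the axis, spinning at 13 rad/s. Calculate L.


Given: m = 4 kg, r = 6 m, omega = 13 rad/s
For a point mass: I = m*r^2
I = 4*6^2 = 4*36 = 144
L = I*omega = 144*13
L = 1872 kg*m^2/s

1872 kg*m^2/s


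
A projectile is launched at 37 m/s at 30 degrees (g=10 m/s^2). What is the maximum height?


Given: v0 = 37 m/s, theta = 30 deg, g = 10 m/s^2
sin^2(30) = 1/4
Using H = v0^2 * sin^2(theta) / (2*g)
H = 37^2 * 1/4 / (2*10)
H = 1369 * 1/4 / 20
H = 1369/4 / 20
H = 1369/80 m

1369/80 m


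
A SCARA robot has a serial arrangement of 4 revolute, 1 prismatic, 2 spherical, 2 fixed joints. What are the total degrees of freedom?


Given: serial robot with 4 revolute, 1 prismatic, 2 spherical, 2 fixed joints
DOF contribution per joint type: revolute=1, prismatic=1, spherical=3, fixed=0
DOF = 4*1 + 1*1 + 2*3 + 2*0
DOF = 11

11


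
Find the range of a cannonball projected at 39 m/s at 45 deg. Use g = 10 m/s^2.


Given: v0 = 39 m/s, theta = 45 deg, g = 10 m/s^2
sin(2*45) = sin(90) = 1
Using R = v0^2 * sin(2*theta) / g
R = 39^2 * 1 / 10
R = 1521 / 10
R = 1521/10 m

1521/10 m


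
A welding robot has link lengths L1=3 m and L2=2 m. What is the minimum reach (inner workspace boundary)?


Given: L1 = 3 m, L2 = 2 m
For a 2-link planar arm, min reach = |L1 - L2| (second link folded back)
Min reach = |3 - 2|
Min reach = 1 m

1 m


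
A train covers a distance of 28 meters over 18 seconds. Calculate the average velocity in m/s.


Given: distance d = 28 m, time t = 18 s
Using v = d / t
v = 28 / 18
v = 14/9 m/s

14/9 m/s


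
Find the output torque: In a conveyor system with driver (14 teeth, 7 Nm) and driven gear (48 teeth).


Given: N1 = 14, N2 = 48, T1 = 7 Nm
Using T2/T1 = N2/N1
T2 = T1 * N2 / N1
T2 = 7 * 48 / 14
T2 = 336 / 14
T2 = 24 Nm

24 Nm


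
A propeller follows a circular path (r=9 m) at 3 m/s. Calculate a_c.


Given: v = 3 m/s, r = 9 m
Using a_c = v^2 / r
a_c = 3^2 / 9
a_c = 9 / 9
a_c = 1 m/s^2

1 m/s^2


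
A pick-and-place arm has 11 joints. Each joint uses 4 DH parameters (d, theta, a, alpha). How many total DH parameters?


Given: 11 joints, 4 DH parameters per joint (d, theta, a, alpha)
Total DH parameters = number_of_joints * 4
Total = 11 * 4
Total = 44

44


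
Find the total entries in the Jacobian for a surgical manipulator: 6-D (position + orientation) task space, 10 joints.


Given: task space dimension = 6, joints = 10
Jacobian is a 6 x 10 matrix
Total entries = rows * columns
Total = 6 * 10
Total = 60

60


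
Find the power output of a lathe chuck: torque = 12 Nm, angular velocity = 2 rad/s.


Given: tau = 12 Nm, omega = 2 rad/s
Using P = tau * omega
P = 12 * 2
P = 24 W

24 W


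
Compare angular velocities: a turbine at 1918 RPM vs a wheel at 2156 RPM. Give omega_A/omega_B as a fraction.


Given: RPM_A = 1918, RPM_B = 2156
omega = 2*pi*RPM/60, so omega_A/omega_B = RPM_A / RPM_B
omega_A/omega_B = 1918 / 2156
omega_A/omega_B = 137/154

137/154


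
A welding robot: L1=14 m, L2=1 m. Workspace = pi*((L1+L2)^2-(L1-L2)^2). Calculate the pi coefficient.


Given: L1 = 14, L2 = 1
(L1+L2)^2 = (15)^2 = 225
(L1-L2)^2 = (13)^2 = 169
Difference = 225 - 169 = 56
This equals 4*L1*L2 = 4*14*1 = 56
Workspace area = 56*pi

56


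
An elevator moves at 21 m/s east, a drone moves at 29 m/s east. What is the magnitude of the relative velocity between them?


Given: v_A = 21 m/s east, v_B = 29 m/s east
Both move in the same direction; relative speed = |v_A - v_B|
|21 - 29| = |-8|
= 8 m/s

8 m/s


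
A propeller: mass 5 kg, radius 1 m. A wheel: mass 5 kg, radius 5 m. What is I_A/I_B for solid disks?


Given: M1=5 kg, R1=1 m, M2=5 kg, R2=5 m
For a disk: I = (1/2)*M*R^2, so I_A/I_B = (M1*R1^2)/(M2*R2^2)
M1*R1^2 = 5*1 = 5
M2*R2^2 = 5*25 = 125
I_A/I_B = 5/125 = 1/25

1/25


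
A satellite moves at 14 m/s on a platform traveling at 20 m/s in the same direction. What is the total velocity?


Given: object velocity = 14 m/s, platform velocity = 20 m/s (same direction)
Using classical velocity addition: v_total = v_object + v_platform
v_total = 14 + 20
v_total = 34 m/s

34 m/s


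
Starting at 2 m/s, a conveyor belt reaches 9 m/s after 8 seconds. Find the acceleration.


Given: initial velocity v0 = 2 m/s, final velocity v = 9 m/s, time t = 8 s
Using a = (v - v0) / t
a = (9 - 2) / 8
a = 7 / 8
a = 7/8 m/s^2

7/8 m/s^2


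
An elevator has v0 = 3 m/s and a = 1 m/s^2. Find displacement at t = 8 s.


Given: v0 = 3 m/s, a = 1 m/s^2, t = 8 s
Using s = v0*t + (1/2)*a*t^2
s = 3*8 + (1/2)*1*8^2
s = 24 + (1/2)*64
s = 24 + 32
s = 56

56 m


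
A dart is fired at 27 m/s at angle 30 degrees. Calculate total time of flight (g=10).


Given: v0 = 27 m/s, theta = 30 deg, g = 10 m/s^2
sin(30) = 1/2
Using T = 2*v0*sin(theta) / g
T = 2*27*1/2 / 10
T = 27 / 10
T = 27/10 s

27/10 s


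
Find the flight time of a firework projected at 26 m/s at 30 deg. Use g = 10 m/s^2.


Given: v0 = 26 m/s, theta = 30 deg, g = 10 m/s^2
sin(30) = 1/2
Using T = 2*v0*sin(theta) / g
T = 2*26*1/2 / 10
T = 26 / 10
T = 13/5 s

13/5 s


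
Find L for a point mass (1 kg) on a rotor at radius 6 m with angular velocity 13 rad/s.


Given: m = 1 kg, r = 6 m, omega = 13 rad/s
For a point mass: I = m*r^2
I = 1*6^2 = 1*36 = 36
L = I*omega = 36*13
L = 468 kg*m^2/s

468 kg*m^2/s


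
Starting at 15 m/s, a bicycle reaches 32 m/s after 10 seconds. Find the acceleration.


Given: initial velocity v0 = 15 m/s, final velocity v = 32 m/s, time t = 10 s
Using a = (v - v0) / t
a = (32 - 15) / 10
a = 17 / 10
a = 17/10 m/s^2

17/10 m/s^2


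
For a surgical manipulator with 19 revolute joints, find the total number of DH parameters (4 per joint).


Given: 19 joints, 4 DH parameters per joint (d, theta, a, alpha)
Total DH parameters = number_of_joints * 4
Total = 19 * 4
Total = 76

76


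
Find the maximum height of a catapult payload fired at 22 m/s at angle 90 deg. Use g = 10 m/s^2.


Given: v0 = 22 m/s, theta = 90 deg, g = 10 m/s^2
sin^2(90) = 1
Using H = v0^2 * sin^2(theta) / (2*g)
H = 22^2 * 1 / (2*10)
H = 484 * 1 / 20
H = 484 / 20
H = 121/5 m

121/5 m


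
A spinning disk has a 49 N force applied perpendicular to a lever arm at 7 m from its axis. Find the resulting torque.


Given: F = 49 N, r = 7 m, angle = 90 deg (perpendicular)
Using tau = F * r * sin(90)
sin(90) = 1
tau = 49 * 7 * 1
tau = 343 Nm

343 Nm


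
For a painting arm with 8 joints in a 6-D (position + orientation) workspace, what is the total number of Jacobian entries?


Given: task space dimension = 6, joints = 8
Jacobian is a 6 x 8 matrix
Total entries = rows * columns
Total = 6 * 8
Total = 48

48


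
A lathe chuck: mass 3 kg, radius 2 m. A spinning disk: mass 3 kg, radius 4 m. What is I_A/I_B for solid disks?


Given: M1=3 kg, R1=2 m, M2=3 kg, R2=4 m
For a disk: I = (1/2)*M*R^2, so I_A/I_B = (M1*R1^2)/(M2*R2^2)
M1*R1^2 = 3*4 = 12
M2*R2^2 = 3*16 = 48
I_A/I_B = 12/48 = 1/4

1/4


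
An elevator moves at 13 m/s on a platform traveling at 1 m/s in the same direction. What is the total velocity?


Given: object velocity = 13 m/s, platform velocity = 1 m/s (same direction)
Using classical velocity addition: v_total = v_object + v_platform
v_total = 13 + 1
v_total = 14 m/s

14 m/s


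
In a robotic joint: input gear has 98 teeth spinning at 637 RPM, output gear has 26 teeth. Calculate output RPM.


Given: N1 = 98 teeth, w1 = 637 RPM, N2 = 26 teeth
Using N1*w1 = N2*w2
w2 = N1*w1 / N2
w2 = 98*637 / 26
w2 = 62426 / 26
w2 = 2401 RPM

2401 RPM


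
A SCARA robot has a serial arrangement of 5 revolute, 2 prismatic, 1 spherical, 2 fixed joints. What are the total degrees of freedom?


Given: serial robot with 5 revolute, 2 prismatic, 1 spherical, 2 fixed joints
DOF contribution per joint type: revolute=1, prismatic=1, spherical=3, fixed=0
DOF = 5*1 + 2*1 + 1*3 + 2*0
DOF = 10

10


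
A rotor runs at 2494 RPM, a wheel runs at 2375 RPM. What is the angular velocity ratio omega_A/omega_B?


Given: RPM_A = 2494, RPM_B = 2375
omega = 2*pi*RPM/60, so omega_A/omega_B = RPM_A / RPM_B
omega_A/omega_B = 2494 / 2375
omega_A/omega_B = 2494/2375

2494/2375


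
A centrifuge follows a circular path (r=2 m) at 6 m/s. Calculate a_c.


Given: v = 6 m/s, r = 2 m
Using a_c = v^2 / r
a_c = 6^2 / 2
a_c = 36 / 2
a_c = 18 m/s^2

18 m/s^2


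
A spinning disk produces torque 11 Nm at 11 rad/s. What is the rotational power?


Given: tau = 11 Nm, omega = 11 rad/s
Using P = tau * omega
P = 11 * 11
P = 121 W

121 W


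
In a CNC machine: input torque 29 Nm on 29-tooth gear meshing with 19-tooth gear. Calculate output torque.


Given: N1 = 29, N2 = 19, T1 = 29 Nm
Using T2/T1 = N2/N1
T2 = T1 * N2 / N1
T2 = 29 * 19 / 29
T2 = 551 / 29
T2 = 19 Nm

19 Nm


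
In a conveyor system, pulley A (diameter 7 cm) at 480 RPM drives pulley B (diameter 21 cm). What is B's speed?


Given: D1 = 7 cm, w1 = 480 RPM, D2 = 21 cm
Using D1*w1 = D2*w2
w2 = D1*w1 / D2
w2 = 7*480 / 21
w2 = 3360 / 21
w2 = 160 RPM

160 RPM


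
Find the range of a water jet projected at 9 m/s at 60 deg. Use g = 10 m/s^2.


Given: v0 = 9 m/s, theta = 60 deg, g = 10 m/s^2
sin(2*60) = sin(120) = sqrt(3)/2
Using R = v0^2 * sin(2*theta) / g
R = 9^2 * (sqrt(3)/2) / 10
R = 81 * sqrt(3) / 20
R = 81/20*sqrt(3) m

81/20*sqrt(3) m


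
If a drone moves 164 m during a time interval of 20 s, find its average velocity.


Given: distance d = 164 m, time t = 20 s
Using v = d / t
v = 164 / 20
v = 41/5 m/s

41/5 m/s


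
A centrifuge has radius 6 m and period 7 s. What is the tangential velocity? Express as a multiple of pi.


Given: radius r = 6 m, period T = 7 s
Using v = 2*pi*r / T
v = 2*pi*6 / 7
v = 12*pi / 7
v = 12/7*pi m/s

12/7*pi m/s


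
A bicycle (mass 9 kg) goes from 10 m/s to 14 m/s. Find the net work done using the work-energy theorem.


Given: m = 9 kg, v0 = 10 m/s, v = 14 m/s
Using W = (1/2)*m*(v^2 - v0^2)
v^2 = 14^2 = 196
v0^2 = 10^2 = 100
v^2 - v0^2 = 196 - 100 = 96
W = (1/2)*9*96 = 432 J

432 J


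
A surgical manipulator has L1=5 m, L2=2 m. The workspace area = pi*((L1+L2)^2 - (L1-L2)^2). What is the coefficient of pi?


Given: L1 = 5, L2 = 2
(L1+L2)^2 = (7)^2 = 49
(L1-L2)^2 = (3)^2 = 9
Difference = 49 - 9 = 40
This equals 4*L1*L2 = 4*5*2 = 40
Workspace area = 40*pi

40


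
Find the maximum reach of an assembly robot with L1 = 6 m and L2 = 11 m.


Given: L1 = 6 m, L2 = 11 m
For a 2-link planar arm, max reach = L1 + L2 (fully extended)
Max reach = 6 + 11
Max reach = 17 m

17 m


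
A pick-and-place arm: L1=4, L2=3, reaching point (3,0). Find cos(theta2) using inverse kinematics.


Given: L1 = 4, L2 = 3, target (x, y) = (3, 0)
Using cos(theta2) = (x^2 + y^2 - L1^2 - L2^2) / (2*L1*L2)
x^2 + y^2 = 3^2 + 0 = 9
L1^2 + L2^2 = 16 + 9 = 25
Numerator = 9 - 25 = -16
Denominator = 2*4*3 = 24
cos(theta2) = -16/24 = -2/3

-2/3


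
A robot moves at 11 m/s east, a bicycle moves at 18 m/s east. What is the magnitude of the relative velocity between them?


Given: v_A = 11 m/s east, v_B = 18 m/s east
Both move in the same direction; relative speed = |v_A - v_B|
|11 - 18| = |-7|
= 7 m/s

7 m/s


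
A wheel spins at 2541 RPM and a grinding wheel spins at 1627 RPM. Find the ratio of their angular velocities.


Given: RPM_A = 2541, RPM_B = 1627
omega = 2*pi*RPM/60, so omega_A/omega_B = RPM_A / RPM_B
omega_A/omega_B = 2541 / 1627
omega_A/omega_B = 2541/1627

2541/1627


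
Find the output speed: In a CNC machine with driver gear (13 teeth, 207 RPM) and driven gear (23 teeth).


Given: N1 = 13 teeth, w1 = 207 RPM, N2 = 23 teeth
Using N1*w1 = N2*w2
w2 = N1*w1 / N2
w2 = 13*207 / 23
w2 = 2691 / 23
w2 = 117 RPM

117 RPM


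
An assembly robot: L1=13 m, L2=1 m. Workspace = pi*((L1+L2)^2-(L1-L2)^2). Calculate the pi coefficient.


Given: L1 = 13, L2 = 1
(L1+L2)^2 = (14)^2 = 196
(L1-L2)^2 = (12)^2 = 144
Difference = 196 - 144 = 52
This equals 4*L1*L2 = 4*13*1 = 52
Workspace area = 52*pi

52


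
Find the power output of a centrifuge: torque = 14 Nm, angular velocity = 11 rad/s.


Given: tau = 14 Nm, omega = 11 rad/s
Using P = tau * omega
P = 14 * 11
P = 154 W

154 W


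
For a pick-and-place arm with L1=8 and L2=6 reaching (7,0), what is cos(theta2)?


Given: L1 = 8, L2 = 6, target (x, y) = (7, 0)
Using cos(theta2) = (x^2 + y^2 - L1^2 - L2^2) / (2*L1*L2)
x^2 + y^2 = 7^2 + 0 = 49
L1^2 + L2^2 = 64 + 36 = 100
Numerator = 49 - 100 = -51
Denominator = 2*8*6 = 96
cos(theta2) = -51/96 = -17/32

-17/32


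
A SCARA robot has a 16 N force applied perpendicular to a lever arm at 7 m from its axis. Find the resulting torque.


Given: F = 16 N, r = 7 m, angle = 90 deg (perpendicular)
Using tau = F * r * sin(90)
sin(90) = 1
tau = 16 * 7 * 1
tau = 112 Nm

112 Nm


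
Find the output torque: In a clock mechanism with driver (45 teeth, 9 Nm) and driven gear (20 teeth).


Given: N1 = 45, N2 = 20, T1 = 9 Nm
Using T2/T1 = N2/N1
T2 = T1 * N2 / N1
T2 = 9 * 20 / 45
T2 = 180 / 45
T2 = 4 Nm

4 Nm


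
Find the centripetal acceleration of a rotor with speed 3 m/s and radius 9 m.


Given: v = 3 m/s, r = 9 m
Using a_c = v^2 / r
a_c = 3^2 / 9
a_c = 9 / 9
a_c = 1 m/s^2

1 m/s^2


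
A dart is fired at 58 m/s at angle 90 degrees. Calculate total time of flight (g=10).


Given: v0 = 58 m/s, theta = 90 deg, g = 10 m/s^2
sin(90) = 1
Using T = 2*v0*sin(theta) / g
T = 2*58*1 / 10
T = 116 / 10
T = 58/5 s

58/5 s


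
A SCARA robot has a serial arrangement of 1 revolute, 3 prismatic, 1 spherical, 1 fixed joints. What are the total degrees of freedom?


Given: serial robot with 1 revolute, 3 prismatic, 1 spherical, 1 fixed joints
DOF contribution per joint type: revolute=1, prismatic=1, spherical=3, fixed=0
DOF = 1*1 + 3*1 + 1*3 + 1*0
DOF = 7

7


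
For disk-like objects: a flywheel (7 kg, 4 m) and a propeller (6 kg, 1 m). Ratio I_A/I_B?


Given: M1=7 kg, R1=4 m, M2=6 kg, R2=1 m
For a disk: I = (1/2)*M*R^2, so I_A/I_B = (M1*R1^2)/(M2*R2^2)
M1*R1^2 = 7*16 = 112
M2*R2^2 = 6*1 = 6
I_A/I_B = 112/6 = 56/3

56/3


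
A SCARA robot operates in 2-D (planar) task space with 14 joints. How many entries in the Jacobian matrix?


Given: task space dimension = 2, joints = 14
Jacobian is a 2 x 14 matrix
Total entries = rows * columns
Total = 2 * 14
Total = 28

28


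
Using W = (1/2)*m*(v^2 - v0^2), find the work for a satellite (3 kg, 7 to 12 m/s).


Given: m = 3 kg, v0 = 7 m/s, v = 12 m/s
Using W = (1/2)*m*(v^2 - v0^2)
v^2 = 12^2 = 144
v0^2 = 7^2 = 49
v^2 - v0^2 = 144 - 49 = 95
W = (1/2)*3*95 = 285/2 J

285/2 J


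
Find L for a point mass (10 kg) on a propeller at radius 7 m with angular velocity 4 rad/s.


Given: m = 10 kg, r = 7 m, omega = 4 rad/s
For a point mass: I = m*r^2
I = 10*7^2 = 10*49 = 490
L = I*omega = 490*4
L = 1960 kg*m^2/s

1960 kg*m^2/s


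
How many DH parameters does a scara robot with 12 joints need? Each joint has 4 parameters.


Given: 12 joints, 4 DH parameters per joint (d, theta, a, alpha)
Total DH parameters = number_of_joints * 4
Total = 12 * 4
Total = 48

48


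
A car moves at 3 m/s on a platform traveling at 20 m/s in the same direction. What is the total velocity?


Given: object velocity = 3 m/s, platform velocity = 20 m/s (same direction)
Using classical velocity addition: v_total = v_object + v_platform
v_total = 3 + 20
v_total = 23 m/s

23 m/s


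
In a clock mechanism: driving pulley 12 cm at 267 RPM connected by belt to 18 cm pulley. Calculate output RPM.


Given: D1 = 12 cm, w1 = 267 RPM, D2 = 18 cm
Using D1*w1 = D2*w2
w2 = D1*w1 / D2
w2 = 12*267 / 18
w2 = 3204 / 18
w2 = 178 RPM

178 RPM


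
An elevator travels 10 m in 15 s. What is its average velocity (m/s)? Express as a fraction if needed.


Given: distance d = 10 m, time t = 15 s
Using v = d / t
v = 10 / 15
v = 2/3 m/s

2/3 m/s


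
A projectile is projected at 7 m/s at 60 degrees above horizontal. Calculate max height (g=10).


Given: v0 = 7 m/s, theta = 60 deg, g = 10 m/s^2
sin^2(60) = 3/4
Using H = v0^2 * sin^2(theta) / (2*g)
H = 7^2 * 3/4 / (2*10)
H = 49 * 3/4 / 20
H = 147/4 / 20
H = 147/80 m

147/80 m


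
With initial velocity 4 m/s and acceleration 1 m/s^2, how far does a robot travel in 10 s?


Given: v0 = 4 m/s, a = 1 m/s^2, t = 10 s
Using s = v0*t + (1/2)*a*t^2
s = 4*10 + (1/2)*1*10^2
s = 40 + (1/2)*100
s = 40 + 50
s = 90

90 m


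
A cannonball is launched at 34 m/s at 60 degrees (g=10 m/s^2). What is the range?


Given: v0 = 34 m/s, theta = 60 deg, g = 10 m/s^2
sin(2*60) = sin(120) = sqrt(3)/2
Using R = v0^2 * sin(2*theta) / g
R = 34^2 * (sqrt(3)/2) / 10
R = 1156 * sqrt(3) / 20
R = 289/5*sqrt(3) m

289/5*sqrt(3) m


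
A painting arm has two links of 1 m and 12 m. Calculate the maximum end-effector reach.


Given: L1 = 1 m, L2 = 12 m
For a 2-link planar arm, max reach = L1 + L2 (fully extended)
Max reach = 1 + 12
Max reach = 13 m

13 m


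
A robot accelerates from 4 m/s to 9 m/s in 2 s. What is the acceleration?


Given: initial velocity v0 = 4 m/s, final velocity v = 9 m/s, time t = 2 s
Using a = (v - v0) / t
a = (9 - 4) / 2
a = 5 / 2
a = 5/2 m/s^2

5/2 m/s^2


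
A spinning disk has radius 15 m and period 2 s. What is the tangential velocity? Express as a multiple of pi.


Given: radius r = 15 m, period T = 2 s
Using v = 2*pi*r / T
v = 2*pi*15 / 2
v = 30*pi / 2
v = 15*pi m/s

15*pi m/s


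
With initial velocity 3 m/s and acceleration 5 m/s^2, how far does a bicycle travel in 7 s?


Given: v0 = 3 m/s, a = 5 m/s^2, t = 7 s
Using s = v0*t + (1/2)*a*t^2
s = 3*7 + (1/2)*5*7^2
s = 21 + (1/2)*245
s = 21 + 245/2
s = 287/2

287/2 m


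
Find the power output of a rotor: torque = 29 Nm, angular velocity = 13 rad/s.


Given: tau = 29 Nm, omega = 13 rad/s
Using P = tau * omega
P = 29 * 13
P = 377 W

377 W


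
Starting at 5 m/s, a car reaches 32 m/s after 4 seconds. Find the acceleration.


Given: initial velocity v0 = 5 m/s, final velocity v = 32 m/s, time t = 4 s
Using a = (v - v0) / t
a = (32 - 5) / 4
a = 27 / 4
a = 27/4 m/s^2

27/4 m/s^2


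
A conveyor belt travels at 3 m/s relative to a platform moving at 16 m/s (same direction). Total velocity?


Given: object velocity = 3 m/s, platform velocity = 16 m/s (same direction)
Using classical velocity addition: v_total = v_object + v_platform
v_total = 3 + 16
v_total = 19 m/s

19 m/s


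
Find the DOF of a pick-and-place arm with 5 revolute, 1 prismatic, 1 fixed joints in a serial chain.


Given: serial robot with 5 revolute, 1 prismatic, 1 fixed joints
DOF contribution per joint type: revolute=1, prismatic=1, spherical=3, fixed=0
DOF = 5*1 + 1*1 + 1*0
DOF = 6

6


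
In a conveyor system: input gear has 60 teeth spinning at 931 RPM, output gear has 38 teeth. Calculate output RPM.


Given: N1 = 60 teeth, w1 = 931 RPM, N2 = 38 teeth
Using N1*w1 = N2*w2
w2 = N1*w1 / N2
w2 = 60*931 / 38
w2 = 55860 / 38
w2 = 1470 RPM

1470 RPM


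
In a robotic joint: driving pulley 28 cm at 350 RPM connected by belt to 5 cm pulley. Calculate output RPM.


Given: D1 = 28 cm, w1 = 350 RPM, D2 = 5 cm
Using D1*w1 = D2*w2
w2 = D1*w1 / D2
w2 = 28*350 / 5
w2 = 9800 / 5
w2 = 1960 RPM

1960 RPM


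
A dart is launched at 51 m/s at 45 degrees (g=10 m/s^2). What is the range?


Given: v0 = 51 m/s, theta = 45 deg, g = 10 m/s^2
sin(2*45) = sin(90) = 1
Using R = v0^2 * sin(2*theta) / g
R = 51^2 * 1 / 10
R = 2601 / 10
R = 2601/10 m

2601/10 m


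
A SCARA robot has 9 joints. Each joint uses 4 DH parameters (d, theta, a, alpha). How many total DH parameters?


Given: 9 joints, 4 DH parameters per joint (d, theta, a, alpha)
Total DH parameters = number_of_joints * 4
Total = 9 * 4
Total = 36

36


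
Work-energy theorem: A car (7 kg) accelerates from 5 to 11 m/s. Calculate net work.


Given: m = 7 kg, v0 = 5 m/s, v = 11 m/s
Using W = (1/2)*m*(v^2 - v0^2)
v^2 = 11^2 = 121
v0^2 = 5^2 = 25
v^2 - v0^2 = 121 - 25 = 96
W = (1/2)*7*96 = 336 J

336 J


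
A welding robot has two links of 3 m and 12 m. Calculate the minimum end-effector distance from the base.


Given: L1 = 3 m, L2 = 12 m
For a 2-link planar arm, min reach = |L1 - L2| (second link folded back)
Min reach = |3 - 12|
Min reach = 9 m

9 m


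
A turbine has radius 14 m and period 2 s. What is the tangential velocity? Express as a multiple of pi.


Given: radius r = 14 m, period T = 2 s
Using v = 2*pi*r / T
v = 2*pi*14 / 2
v = 28*pi / 2
v = 14*pi m/s

14*pi m/s


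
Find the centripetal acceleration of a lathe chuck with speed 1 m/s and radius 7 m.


Given: v = 1 m/s, r = 7 m
Using a_c = v^2 / r
a_c = 1^2 / 7
a_c = 1 / 7
a_c = 1/7 m/s^2

1/7 m/s^2


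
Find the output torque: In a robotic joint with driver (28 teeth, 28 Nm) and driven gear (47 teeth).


Given: N1 = 28, N2 = 47, T1 = 28 Nm
Using T2/T1 = N2/N1
T2 = T1 * N2 / N1
T2 = 28 * 47 / 28
T2 = 1316 / 28
T2 = 47 Nm

47 Nm


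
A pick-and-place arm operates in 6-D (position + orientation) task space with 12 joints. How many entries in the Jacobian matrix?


Given: task space dimension = 6, joints = 12
Jacobian is a 6 x 12 matrix
Total entries = rows * columns
Total = 6 * 12
Total = 72

72


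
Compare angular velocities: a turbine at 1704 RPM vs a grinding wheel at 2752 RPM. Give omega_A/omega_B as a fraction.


Given: RPM_A = 1704, RPM_B = 2752
omega = 2*pi*RPM/60, so omega_A/omega_B = RPM_A / RPM_B
omega_A/omega_B = 1704 / 2752
omega_A/omega_B = 213/344

213/344


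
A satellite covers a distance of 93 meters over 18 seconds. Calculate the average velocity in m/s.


Given: distance d = 93 m, time t = 18 s
Using v = d / t
v = 93 / 18
v = 31/6 m/s

31/6 m/s


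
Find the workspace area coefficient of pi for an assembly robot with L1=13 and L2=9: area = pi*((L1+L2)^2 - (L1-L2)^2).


Given: L1 = 13, L2 = 9
(L1+L2)^2 = (22)^2 = 484
(L1-L2)^2 = (4)^2 = 16
Difference = 484 - 16 = 468
This equals 4*L1*L2 = 4*13*9 = 468
Workspace area = 468*pi

468


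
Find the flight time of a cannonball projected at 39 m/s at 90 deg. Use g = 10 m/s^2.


Given: v0 = 39 m/s, theta = 90 deg, g = 10 m/s^2
sin(90) = 1
Using T = 2*v0*sin(theta) / g
T = 2*39*1 / 10
T = 78 / 10
T = 39/5 s

39/5 s


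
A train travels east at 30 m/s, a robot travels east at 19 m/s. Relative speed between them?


Given: v_A = 30 m/s east, v_B = 19 m/s east
Both move in the same direction; relative speed = |v_A - v_B|
|30 - 19| = |11|
= 11 m/s

11 m/s


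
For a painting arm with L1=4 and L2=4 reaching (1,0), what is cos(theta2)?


Given: L1 = 4, L2 = 4, target (x, y) = (1, 0)
Using cos(theta2) = (x^2 + y^2 - L1^2 - L2^2) / (2*L1*L2)
x^2 + y^2 = 1^2 + 0 = 1
L1^2 + L2^2 = 16 + 16 = 32
Numerator = 1 - 32 = -31
Denominator = 2*4*4 = 32
cos(theta2) = -31/32 = -31/32

-31/32


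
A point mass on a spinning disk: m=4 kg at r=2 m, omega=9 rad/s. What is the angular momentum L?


Given: m = 4 kg, r = 2 m, omega = 9 rad/s
For a point mass: I = m*r^2
I = 4*2^2 = 4*4 = 16
L = I*omega = 16*9
L = 144 kg*m^2/s

144 kg*m^2/s


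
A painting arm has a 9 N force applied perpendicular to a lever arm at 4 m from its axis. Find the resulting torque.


Given: F = 9 N, r = 4 m, angle = 90 deg (perpendicular)
Using tau = F * r * sin(90)
sin(90) = 1
tau = 9 * 4 * 1
tau = 36 Nm

36 Nm


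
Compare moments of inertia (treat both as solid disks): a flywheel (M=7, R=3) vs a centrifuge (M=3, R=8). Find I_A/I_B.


Given: M1=7 kg, R1=3 m, M2=3 kg, R2=8 m
For a disk: I = (1/2)*M*R^2, so I_A/I_B = (M1*R1^2)/(M2*R2^2)
M1*R1^2 = 7*9 = 63
M2*R2^2 = 3*64 = 192
I_A/I_B = 63/192 = 21/64

21/64


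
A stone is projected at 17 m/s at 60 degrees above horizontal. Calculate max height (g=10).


Given: v0 = 17 m/s, theta = 60 deg, g = 10 m/s^2
sin^2(60) = 3/4
Using H = v0^2 * sin^2(theta) / (2*g)
H = 17^2 * 3/4 / (2*10)
H = 289 * 3/4 / 20
H = 867/4 / 20
H = 867/80 m

867/80 m


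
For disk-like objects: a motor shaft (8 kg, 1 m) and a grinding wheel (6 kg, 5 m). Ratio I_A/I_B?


Given: M1=8 kg, R1=1 m, M2=6 kg, R2=5 m
For a disk: I = (1/2)*M*R^2, so I_A/I_B = (M1*R1^2)/(M2*R2^2)
M1*R1^2 = 8*1 = 8
M2*R2^2 = 6*25 = 150
I_A/I_B = 8/150 = 4/75

4/75


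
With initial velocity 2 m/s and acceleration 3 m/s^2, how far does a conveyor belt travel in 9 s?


Given: v0 = 2 m/s, a = 3 m/s^2, t = 9 s
Using s = v0*t + (1/2)*a*t^2
s = 2*9 + (1/2)*3*9^2
s = 18 + (1/2)*243
s = 18 + 243/2
s = 279/2

279/2 m


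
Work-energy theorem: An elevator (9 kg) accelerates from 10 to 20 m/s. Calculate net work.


Given: m = 9 kg, v0 = 10 m/s, v = 20 m/s
Using W = (1/2)*m*(v^2 - v0^2)
v^2 = 20^2 = 400
v0^2 = 10^2 = 100
v^2 - v0^2 = 400 - 100 = 300
W = (1/2)*9*300 = 1350 J

1350 J


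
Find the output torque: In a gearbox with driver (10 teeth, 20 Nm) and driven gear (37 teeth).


Given: N1 = 10, N2 = 37, T1 = 20 Nm
Using T2/T1 = N2/N1
T2 = T1 * N2 / N1
T2 = 20 * 37 / 10
T2 = 740 / 10
T2 = 74 Nm

74 Nm


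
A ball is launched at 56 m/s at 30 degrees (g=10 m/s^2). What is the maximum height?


Given: v0 = 56 m/s, theta = 30 deg, g = 10 m/s^2
sin^2(30) = 1/4
Using H = v0^2 * sin^2(theta) / (2*g)
H = 56^2 * 1/4 / (2*10)
H = 3136 * 1/4 / 20
H = 784 / 20
H = 196/5 m

196/5 m


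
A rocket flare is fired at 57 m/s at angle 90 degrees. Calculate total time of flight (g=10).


Given: v0 = 57 m/s, theta = 90 deg, g = 10 m/s^2
sin(90) = 1
Using T = 2*v0*sin(theta) / g
T = 2*57*1 / 10
T = 114 / 10
T = 57/5 s

57/5 s


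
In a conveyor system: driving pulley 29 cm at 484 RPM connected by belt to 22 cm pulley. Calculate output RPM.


Given: D1 = 29 cm, w1 = 484 RPM, D2 = 22 cm
Using D1*w1 = D2*w2
w2 = D1*w1 / D2
w2 = 29*484 / 22
w2 = 14036 / 22
w2 = 638 RPM

638 RPM


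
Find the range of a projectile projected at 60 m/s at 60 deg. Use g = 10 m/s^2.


Given: v0 = 60 m/s, theta = 60 deg, g = 10 m/s^2
sin(2*60) = sin(120) = sqrt(3)/2
Using R = v0^2 * sin(2*theta) / g
R = 60^2 * (sqrt(3)/2) / 10
R = 3600 * sqrt(3) / 20
R = 180*sqrt(3) m

180*sqrt(3) m


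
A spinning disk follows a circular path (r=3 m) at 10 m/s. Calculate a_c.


Given: v = 10 m/s, r = 3 m
Using a_c = v^2 / r
a_c = 10^2 / 3
a_c = 100 / 3
a_c = 100/3 m/s^2

100/3 m/s^2


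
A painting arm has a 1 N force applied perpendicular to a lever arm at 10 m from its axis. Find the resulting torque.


Given: F = 1 N, r = 10 m, angle = 90 deg (perpendicular)
Using tau = F * r * sin(90)
sin(90) = 1
tau = 1 * 10 * 1
tau = 10 Nm

10 Nm


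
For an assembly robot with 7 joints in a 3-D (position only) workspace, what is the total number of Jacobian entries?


Given: task space dimension = 3, joints = 7
Jacobian is a 3 x 7 matrix
Total entries = rows * columns
Total = 3 * 7
Total = 21

21


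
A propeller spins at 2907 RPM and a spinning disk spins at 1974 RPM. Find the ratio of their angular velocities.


Given: RPM_A = 2907, RPM_B = 1974
omega = 2*pi*RPM/60, so omega_A/omega_B = RPM_A / RPM_B
omega_A/omega_B = 2907 / 1974
omega_A/omega_B = 969/658

969/658


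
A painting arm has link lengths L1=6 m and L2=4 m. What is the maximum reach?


Given: L1 = 6 m, L2 = 4 m
For a 2-link planar arm, max reach = L1 + L2 (fully extended)
Max reach = 6 + 4
Max reach = 10 m

10 m


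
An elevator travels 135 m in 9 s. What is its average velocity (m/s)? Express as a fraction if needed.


Given: distance d = 135 m, time t = 9 s
Using v = d / t
v = 135 / 9
v = 15 m/s

15 m/s


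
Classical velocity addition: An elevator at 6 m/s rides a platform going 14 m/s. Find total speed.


Given: object velocity = 6 m/s, platform velocity = 14 m/s (same direction)
Using classical velocity addition: v_total = v_object + v_platform
v_total = 6 + 14
v_total = 20 m/s

20 m/s


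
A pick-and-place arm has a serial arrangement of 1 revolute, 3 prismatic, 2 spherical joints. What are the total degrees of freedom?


Given: serial robot with 1 revolute, 3 prismatic, 2 spherical joints
DOF contribution per joint type: revolute=1, prismatic=1, spherical=3, fixed=0
DOF = 1*1 + 3*1 + 2*3
DOF = 10

10


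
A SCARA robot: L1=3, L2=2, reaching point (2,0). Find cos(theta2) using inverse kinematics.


Given: L1 = 3, L2 = 2, target (x, y) = (2, 0)
Using cos(theta2) = (x^2 + y^2 - L1^2 - L2^2) / (2*L1*L2)
x^2 + y^2 = 2^2 + 0 = 4
L1^2 + L2^2 = 9 + 4 = 13
Numerator = 4 - 13 = -9
Denominator = 2*3*2 = 12
cos(theta2) = -9/12 = -3/4

-3/4


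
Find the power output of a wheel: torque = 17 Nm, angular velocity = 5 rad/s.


Given: tau = 17 Nm, omega = 5 rad/s
Using P = tau * omega
P = 17 * 5
P = 85 W

85 W


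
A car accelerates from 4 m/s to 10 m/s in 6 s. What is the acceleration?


Given: initial velocity v0 = 4 m/s, final velocity v = 10 m/s, time t = 6 s
Using a = (v - v0) / t
a = (10 - 4) / 6
a = 6 / 6
a = 1 m/s^2

1 m/s^2


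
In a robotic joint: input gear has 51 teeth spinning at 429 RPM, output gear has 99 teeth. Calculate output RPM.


Given: N1 = 51 teeth, w1 = 429 RPM, N2 = 99 teeth
Using N1*w1 = N2*w2
w2 = N1*w1 / N2
w2 = 51*429 / 99
w2 = 21879 / 99
w2 = 221 RPM

221 RPM


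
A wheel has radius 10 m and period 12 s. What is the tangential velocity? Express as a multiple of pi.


Given: radius r = 10 m, period T = 12 s
Using v = 2*pi*r / T
v = 2*pi*10 / 12
v = 20*pi / 12
v = 5/3*pi m/s

5/3*pi m/s


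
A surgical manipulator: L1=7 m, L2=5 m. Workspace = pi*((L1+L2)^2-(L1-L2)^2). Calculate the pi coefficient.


Given: L1 = 7, L2 = 5
(L1+L2)^2 = (12)^2 = 144
(L1-L2)^2 = (2)^2 = 4
Difference = 144 - 4 = 140
This equals 4*L1*L2 = 4*7*5 = 140
Workspace area = 140*pi

140


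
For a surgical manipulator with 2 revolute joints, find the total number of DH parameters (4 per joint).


Given: 2 joints, 4 DH parameters per joint (d, theta, a, alpha)
Total DH parameters = number_of_joints * 4
Total = 2 * 4
Total = 8

8


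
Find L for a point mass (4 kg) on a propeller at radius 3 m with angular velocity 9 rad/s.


Given: m = 4 kg, r = 3 m, omega = 9 rad/s
For a point mass: I = m*r^2
I = 4*3^2 = 4*9 = 36
L = I*omega = 36*9
L = 324 kg*m^2/s

324 kg*m^2/s


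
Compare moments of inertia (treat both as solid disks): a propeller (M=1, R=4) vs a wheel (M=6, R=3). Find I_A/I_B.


Given: M1=1 kg, R1=4 m, M2=6 kg, R2=3 m
For a disk: I = (1/2)*M*R^2, so I_A/I_B = (M1*R1^2)/(M2*R2^2)
M1*R1^2 = 1*16 = 16
M2*R2^2 = 6*9 = 54
I_A/I_B = 16/54 = 8/27

8/27


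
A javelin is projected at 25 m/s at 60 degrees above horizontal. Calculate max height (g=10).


Given: v0 = 25 m/s, theta = 60 deg, g = 10 m/s^2
sin^2(60) = 3/4
Using H = v0^2 * sin^2(theta) / (2*g)
H = 25^2 * 3/4 / (2*10)
H = 625 * 3/4 / 20
H = 1875/4 / 20
H = 375/16 m

375/16 m


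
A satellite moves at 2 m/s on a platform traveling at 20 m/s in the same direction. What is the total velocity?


Given: object velocity = 2 m/s, platform velocity = 20 m/s (same direction)
Using classical velocity addition: v_total = v_object + v_platform
v_total = 2 + 20
v_total = 22 m/s

22 m/s


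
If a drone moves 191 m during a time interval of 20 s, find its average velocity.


Given: distance d = 191 m, time t = 20 s
Using v = d / t
v = 191 / 20
v = 191/20 m/s

191/20 m/s


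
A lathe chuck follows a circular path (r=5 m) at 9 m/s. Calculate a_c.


Given: v = 9 m/s, r = 5 m
Using a_c = v^2 / r
a_c = 9^2 / 5
a_c = 81 / 5
a_c = 81/5 m/s^2

81/5 m/s^2


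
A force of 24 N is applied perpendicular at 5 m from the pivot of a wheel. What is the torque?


Given: F = 24 N, r = 5 m, angle = 90 deg (perpendicular)
Using tau = F * r * sin(90)
sin(90) = 1
tau = 24 * 5 * 1
tau = 120 Nm

120 Nm


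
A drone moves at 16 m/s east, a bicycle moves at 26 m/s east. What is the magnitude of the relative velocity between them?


Given: v_A = 16 m/s east, v_B = 26 m/s east
Both move in the same direction; relative speed = |v_A - v_B|
|16 - 26| = |-10|
= 10 m/s

10 m/s


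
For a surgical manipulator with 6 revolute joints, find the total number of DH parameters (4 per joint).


Given: 6 joints, 4 DH parameters per joint (d, theta, a, alpha)
Total DH parameters = number_of_joints * 4
Total = 6 * 4
Total = 24

24


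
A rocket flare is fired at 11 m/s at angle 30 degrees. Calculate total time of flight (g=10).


Given: v0 = 11 m/s, theta = 30 deg, g = 10 m/s^2
sin(30) = 1/2
Using T = 2*v0*sin(theta) / g
T = 2*11*1/2 / 10
T = 11 / 10
T = 11/10 s

11/10 s


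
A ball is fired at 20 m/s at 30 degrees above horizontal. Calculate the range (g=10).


Given: v0 = 20 m/s, theta = 30 deg, g = 10 m/s^2
sin(2*30) = sin(60) = sqrt(3)/2
Using R = v0^2 * sin(2*theta) / g
R = 20^2 * (sqrt(3)/2) / 10
R = 400 * sqrt(3) / 20
R = 20*sqrt(3) m

20*sqrt(3) m


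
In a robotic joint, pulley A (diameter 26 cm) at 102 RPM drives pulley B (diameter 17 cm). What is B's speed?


Given: D1 = 26 cm, w1 = 102 RPM, D2 = 17 cm
Using D1*w1 = D2*w2
w2 = D1*w1 / D2
w2 = 26*102 / 17
w2 = 2652 / 17
w2 = 156 RPM

156 RPM


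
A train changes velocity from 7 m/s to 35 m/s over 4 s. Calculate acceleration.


Given: initial velocity v0 = 7 m/s, final velocity v = 35 m/s, time t = 4 s
Using a = (v - v0) / t
a = (35 - 7) / 4
a = 28 / 4
a = 7 m/s^2

7 m/s^2


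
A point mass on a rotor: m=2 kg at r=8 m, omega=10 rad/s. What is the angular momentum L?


Given: m = 2 kg, r = 8 m, omega = 10 rad/s
For a point mass: I = m*r^2
I = 2*8^2 = 2*64 = 128
L = I*omega = 128*10
L = 1280 kg*m^2/s

1280 kg*m^2/s


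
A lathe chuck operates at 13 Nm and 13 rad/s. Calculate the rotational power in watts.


Given: tau = 13 Nm, omega = 13 rad/s
Using P = tau * omega
P = 13 * 13
P = 169 W

169 W


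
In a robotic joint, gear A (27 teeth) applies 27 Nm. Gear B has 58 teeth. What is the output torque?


Given: N1 = 27, N2 = 58, T1 = 27 Nm
Using T2/T1 = N2/N1
T2 = T1 * N2 / N1
T2 = 27 * 58 / 27
T2 = 1566 / 27
T2 = 58 Nm

58 Nm


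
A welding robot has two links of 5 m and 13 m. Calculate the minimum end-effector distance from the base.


Given: L1 = 5 m, L2 = 13 m
For a 2-link planar arm, min reach = |L1 - L2| (second link folded back)
Min reach = |5 - 13|
Min reach = 8 m

8 m


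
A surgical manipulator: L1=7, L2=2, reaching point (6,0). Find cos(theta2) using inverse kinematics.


Given: L1 = 7, L2 = 2, target (x, y) = (6, 0)
Using cos(theta2) = (x^2 + y^2 - L1^2 - L2^2) / (2*L1*L2)
x^2 + y^2 = 6^2 + 0 = 36
L1^2 + L2^2 = 49 + 4 = 53
Numerator = 36 - 53 = -17
Denominator = 2*7*2 = 28
cos(theta2) = -17/28 = -17/28

-17/28


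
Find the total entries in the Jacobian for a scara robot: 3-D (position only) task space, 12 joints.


Given: task space dimension = 3, joints = 12
Jacobian is a 3 x 12 matrix
Total entries = rows * columns
Total = 3 * 12
Total = 36

36


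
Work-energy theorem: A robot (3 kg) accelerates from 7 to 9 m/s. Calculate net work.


Given: m = 3 kg, v0 = 7 m/s, v = 9 m/s
Using W = (1/2)*m*(v^2 - v0^2)
v^2 = 9^2 = 81
v0^2 = 7^2 = 49
v^2 - v0^2 = 81 - 49 = 32
W = (1/2)*3*32 = 48 J

48 J


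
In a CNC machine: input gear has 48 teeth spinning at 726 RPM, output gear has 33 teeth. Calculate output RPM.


Given: N1 = 48 teeth, w1 = 726 RPM, N2 = 33 teeth
Using N1*w1 = N2*w2
w2 = N1*w1 / N2
w2 = 48*726 / 33
w2 = 34848 / 33
w2 = 1056 RPM

1056 RPM


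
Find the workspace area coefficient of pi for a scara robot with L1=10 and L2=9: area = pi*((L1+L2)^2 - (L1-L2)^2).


Given: L1 = 10, L2 = 9
(L1+L2)^2 = (19)^2 = 361
(L1-L2)^2 = (1)^2 = 1
Difference = 361 - 1 = 360
This equals 4*L1*L2 = 4*10*9 = 360
Workspace area = 360*pi

360


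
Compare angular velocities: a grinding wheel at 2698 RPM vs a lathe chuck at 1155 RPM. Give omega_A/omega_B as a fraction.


Given: RPM_A = 2698, RPM_B = 1155
omega = 2*pi*RPM/60, so omega_A/omega_B = RPM_A / RPM_B
omega_A/omega_B = 2698 / 1155
omega_A/omega_B = 2698/1155

2698/1155


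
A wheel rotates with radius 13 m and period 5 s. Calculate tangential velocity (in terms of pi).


Given: radius r = 13 m, period T = 5 s
Using v = 2*pi*r / T
v = 2*pi*13 / 5
v = 26*pi / 5
v = 26/5*pi m/s

26/5*pi m/s


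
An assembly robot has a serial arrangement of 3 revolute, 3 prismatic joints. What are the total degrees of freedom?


Given: serial robot with 3 revolute, 3 prismatic joints
DOF contribution per joint type: revolute=1, prismatic=1, spherical=3, fixed=0
DOF = 3*1 + 3*1
DOF = 6

6


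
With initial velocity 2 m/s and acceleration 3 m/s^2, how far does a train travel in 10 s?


Given: v0 = 2 m/s, a = 3 m/s^2, t = 10 s
Using s = v0*t + (1/2)*a*t^2
s = 2*10 + (1/2)*3*10^2
s = 20 + (1/2)*300
s = 20 + 150
s = 170

170 m


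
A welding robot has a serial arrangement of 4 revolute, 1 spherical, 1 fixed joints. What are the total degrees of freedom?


Given: serial robot with 4 revolute, 1 spherical, 1 fixed joints
DOF contribution per joint type: revolute=1, prismatic=1, spherical=3, fixed=0
DOF = 4*1 + 1*3 + 1*0
DOF = 7

7


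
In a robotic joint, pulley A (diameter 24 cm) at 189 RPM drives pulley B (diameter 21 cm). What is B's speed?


Given: D1 = 24 cm, w1 = 189 RPM, D2 = 21 cm
Using D1*w1 = D2*w2
w2 = D1*w1 / D2
w2 = 24*189 / 21
w2 = 4536 / 21
w2 = 216 RPM

216 RPM


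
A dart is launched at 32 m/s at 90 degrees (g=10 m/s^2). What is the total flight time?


Given: v0 = 32 m/s, theta = 90 deg, g = 10 m/s^2
sin(90) = 1
Using T = 2*v0*sin(theta) / g
T = 2*32*1 / 10
T = 64 / 10
T = 32/5 s

32/5 s


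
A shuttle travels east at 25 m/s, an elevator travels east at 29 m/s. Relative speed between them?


Given: v_A = 25 m/s east, v_B = 29 m/s east
Both move in the same direction; relative speed = |v_A - v_B|
|25 - 29| = |-4|
= 4 m/s

4 m/s


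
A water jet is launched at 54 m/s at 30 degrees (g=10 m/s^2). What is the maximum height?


Given: v0 = 54 m/s, theta = 30 deg, g = 10 m/s^2
sin^2(30) = 1/4
Using H = v0^2 * sin^2(theta) / (2*g)
H = 54^2 * 1/4 / (2*10)
H = 2916 * 1/4 / 20
H = 729 / 20
H = 729/20 m

729/20 m


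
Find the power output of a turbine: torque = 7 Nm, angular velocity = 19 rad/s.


Given: tau = 7 Nm, omega = 19 rad/s
Using P = tau * omega
P = 7 * 19
P = 133 W

133 W
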